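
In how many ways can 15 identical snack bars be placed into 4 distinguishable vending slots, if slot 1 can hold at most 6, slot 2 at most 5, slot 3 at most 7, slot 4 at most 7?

211

By stars and bars, unrestricted non-negative solutions to x_1+…+x_4 = 15 number C(15+3,3) = 816.
Subtract solutions that violate a single cap (substitute x_i' = x_i − (cap_i+1)): x_1 ≥ 7 gives C(11,3) = 165; x_2 ≥ 6 gives C(12,3) = 220; x_3 ≥ 8 gives C(10,3) = 120; x_4 ≥ 8 gives C(10,3) = 120. Together 625.
Add back pairs where two caps are both exceeded: 10 + 1 + 1 + 4 + 4 + 0 = 20.
By inclusion–exclusion the count is 816 − 625 + 20 = 211.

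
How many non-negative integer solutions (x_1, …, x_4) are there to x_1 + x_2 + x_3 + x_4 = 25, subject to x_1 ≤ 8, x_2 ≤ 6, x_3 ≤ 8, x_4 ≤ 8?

By stars and bars, unrestricted non-negative solutions to x_1+…+x_4 = 25 number C(25+3,3) = 3276.
Subtract solutions that violate a single cap (substitute x_i' = x_i − (cap_i+1)): x_1 ≥ 9 gives C(19,3) = 969; x_2 ≥ 7 gives C(21,3) = 1330; x_3 ≥ 9 gives C(19,3) = 969; x_4 ≥ 9 gives C(19,3) = 969. Together 4237.
Add back pairs where two caps are both exceeded: 220 + 120 + 120 + 220 + 220 + 120 = 1020.
Subtract triples: 1 + 1 + 0 + 1 = 3.
By inclusion–exclusion the count is 3276 − 4237 + 1020 − 3 = 56.

56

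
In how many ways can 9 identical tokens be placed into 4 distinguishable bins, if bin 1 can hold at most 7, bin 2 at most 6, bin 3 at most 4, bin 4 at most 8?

170

Without the upper bounds there are C(12,3) = 220 ways to split 9 among 4 bins.
Subtract solutions that violate a single cap (substitute x_i' = x_i − (cap_i+1)): x_1 ≥ 8 gives C(4,3) = 4; x_2 ≥ 7 gives C(5,3) = 10; x_3 ≥ 5 gives C(7,3) = 35; x_4 ≥ 9 gives C(3,3) = 1. Together 50.
No two caps can be exceeded simultaneously, so the pair terms are all 0.
By inclusion–exclusion the count is 220 − 50 + 0 = 170.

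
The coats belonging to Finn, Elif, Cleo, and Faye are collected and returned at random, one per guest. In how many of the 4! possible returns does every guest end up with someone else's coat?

9

This is the derangement count D_4: permutations of 4 items with no fixed point.
By inclusion–exclusion this is Σ_{j=0}^{4} (−1)^j C(4,j)·(4−j)!.
Computing: 24 − 24 + 12 − 4 + 1 = 9.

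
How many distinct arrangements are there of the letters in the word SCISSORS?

1680

Letter multiplicities in SCISSORS: C×1, I×1, O×1, R×1, S×4.
So there are 8! / (4!) = 1680 distinguishable arrangements.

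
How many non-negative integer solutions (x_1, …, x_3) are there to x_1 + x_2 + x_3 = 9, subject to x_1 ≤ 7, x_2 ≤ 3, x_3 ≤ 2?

Ignoring the caps, the number of non-negative solutions to x_1+…+x_3 = 9 is C(11,2) = 55.
Subtract solutions that violate a single cap (substitute x_i' = x_i − (cap_i+1)): x_1 ≥ 8 gives C(3,2) = 3; x_2 ≥ 4 gives C(7,2) = 21; x_3 ≥ 3 gives C(8,2) = 28. Together 52.
Add back pairs where two caps are both exceeded: 0 + 0 + 6 = 6.
By inclusion–exclusion the count is 55 − 52 + 6 = 9.

9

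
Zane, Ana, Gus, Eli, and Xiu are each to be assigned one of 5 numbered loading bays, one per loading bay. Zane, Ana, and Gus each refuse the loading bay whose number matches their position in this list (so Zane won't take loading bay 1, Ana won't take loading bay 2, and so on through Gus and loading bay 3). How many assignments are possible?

Let Aᵢ (for i ∈ {1, 2, 3}) be the placements that put person i in their forbidden loading bay. Any j of these fix j positions, leaving (5−j)! ways to fill the rest, and there are C(3,j) ways to pick which j.
By inclusion–exclusion, the number of valid placements is Σ_{j=0}^{3} (−1)^j C(3,j)·(5−j)!.
Computing: 120 − 72 + 18 − 2 = 64.

64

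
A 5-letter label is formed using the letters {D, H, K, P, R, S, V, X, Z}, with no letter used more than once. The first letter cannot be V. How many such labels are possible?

The first letter has 9−1 = 8 choices (anything except V).
The remaining 4 letters are filled from the other 8 symbols without repetition: 8 × 7 × 6 × 5 = 1680.
Total: 8 × 1680 = 13440.

13440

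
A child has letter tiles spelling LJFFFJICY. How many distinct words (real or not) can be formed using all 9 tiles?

The 9 letters of LJFFFJICY have repeats: F appearing 3 times and J appearing twice.
So there are 9! / (3!·2!) = 30240 distinguishable arrangements.

30240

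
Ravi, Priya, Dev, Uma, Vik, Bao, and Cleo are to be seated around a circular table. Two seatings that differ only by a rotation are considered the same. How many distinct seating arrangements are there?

720

Seat Ravi anywhere (absorbing the rotational symmetry), then permute the other 6: (6)! = 720.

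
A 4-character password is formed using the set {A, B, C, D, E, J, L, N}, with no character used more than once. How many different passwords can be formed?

Choose and order 4 of the 8 symbols: the first character has 8 options, the next 7, then 6, 5.
8 × 7 × 6 × 5 = 1680.

1680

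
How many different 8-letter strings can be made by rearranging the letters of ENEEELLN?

Letter multiplicities in ENEEELLN: E×4, L×2, N×2.
The number of distinct arrangements is 8!/(4!·2!·2!) = 40320/96 = 420.

420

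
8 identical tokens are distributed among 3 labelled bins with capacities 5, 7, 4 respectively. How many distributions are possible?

Without the upper bounds there are C(10,2) = 45 ways to split 8 among 3 bins.
Subtract solutions that violate a single cap (substitute x_i' = x_i − (cap_i+1)): x_1 ≥ 6 gives C(4,2) = 6; x_2 ≥ 8 gives C(2,2) = 1; x_3 ≥ 5 gives C(5,2) = 10. Together 17.
No two caps can be exceeded simultaneously, so the pair terms are all 0.
By inclusion–exclusion the count is 45 − 17 + 0 = 28.

28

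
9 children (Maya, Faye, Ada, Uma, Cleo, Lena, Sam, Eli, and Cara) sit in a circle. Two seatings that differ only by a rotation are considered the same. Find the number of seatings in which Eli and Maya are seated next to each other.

Treat {Eli, Maya} as one unit (2 internal orders) and seat the resulting 8 units around the table: (7)! circular arrangements.
So 2 × (7)! = 2 × 5040 = 10080.

10080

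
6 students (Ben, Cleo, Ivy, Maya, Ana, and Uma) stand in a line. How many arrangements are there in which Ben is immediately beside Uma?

Treat {Ben, Uma} as a single unit. There are 5 units to order, and the pair itself can be ordered 2 ways.
So the count is 2·(5)! = 240.

240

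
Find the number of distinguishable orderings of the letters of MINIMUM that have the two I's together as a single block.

120

Treat the 2 copies of I as a single block. The multiset to arrange is then {II, M, M, M, N, U}, 6 items in all.
That gives (6)!/(3!) = 120 arrangements.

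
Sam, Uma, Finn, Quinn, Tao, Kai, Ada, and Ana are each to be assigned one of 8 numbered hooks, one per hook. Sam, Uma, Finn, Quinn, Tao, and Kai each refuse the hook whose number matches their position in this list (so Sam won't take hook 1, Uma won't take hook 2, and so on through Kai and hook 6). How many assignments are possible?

Let Aᵢ (for 1 ≤ i ≤ 6) be the placements that put person i in their forbidden hook. Any j of these fix j positions, leaving (8−j)! ways to fill the rest, and there are C(6,j) ways to pick which j.
By inclusion–exclusion, the number of valid placements is Σ_{j=0}^{6} (−1)^j C(6,j)·(8−j)!.
Computing: 40320 − 30240 + 10800 − 2400 + 360 − 36 + 2 = 18806.

18806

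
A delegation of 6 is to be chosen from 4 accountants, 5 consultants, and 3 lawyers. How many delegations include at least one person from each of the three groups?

With no constraint there are C(12,6) = 924 possible selections.
Subtract selections that omit an entire group: no accountants → C(8,6) = 28; no consultants → C(7,6) = 7; no lawyers → C(9,6) = 84.
Add back selections omitting two groups (i.e. drawn from a single group): C(4,6) + C(5,6) + C(3,6) = 0.
By inclusion–exclusion: 924 − 119 + 0 = 805.

805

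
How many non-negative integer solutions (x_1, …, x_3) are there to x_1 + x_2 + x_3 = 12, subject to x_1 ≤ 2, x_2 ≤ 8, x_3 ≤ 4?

Ignoring the caps, the number of non-negative solutions to x_1+…+x_3 = 12 is C(14,2) = 91.
Subtract solutions that violate a single cap (substitute x_i' = x_i − (cap_i+1)): x_1 ≥ 3 gives C(11,2) = 55; x_2 ≥ 9 gives C(5,2) = 10; x_3 ≥ 5 gives C(9,2) = 36. Together 101.
Add back pairs where two caps are both exceeded: 1 + 15 + 0 = 16.
By inclusion–exclusion the count is 91 − 101 + 16 = 6.

6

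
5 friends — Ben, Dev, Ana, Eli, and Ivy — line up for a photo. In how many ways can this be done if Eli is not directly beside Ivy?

72

There are 5! = 120 arrangements in all. If Eli and Ivy are adjacent, merging them into one block gives 2·(4)! = 48 arrangements.
Complementary counting: 120 − 48 = 72.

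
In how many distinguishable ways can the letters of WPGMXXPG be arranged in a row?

5040

WPGMXXPG has 8 letters with G appearing twice, P appearing twice, and X appearing twice.
Dividing 8! = 40320 by 2!·2!·2! = 8 for the repeated letters gives 5040.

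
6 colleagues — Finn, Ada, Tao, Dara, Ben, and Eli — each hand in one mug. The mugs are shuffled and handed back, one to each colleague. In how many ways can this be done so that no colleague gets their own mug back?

265

Let Aᵢ be the assignments in which colleague i gets their own mug. We want the size of the complement of A₁∪…∪A_6.
By inclusion–exclusion this is Σ_{j=0}^{6} (−1)^j C(6,j)·(6−j)!.
Computing: 720 − 720 + 360 − 120 + 30 − 6 + 1 = 265.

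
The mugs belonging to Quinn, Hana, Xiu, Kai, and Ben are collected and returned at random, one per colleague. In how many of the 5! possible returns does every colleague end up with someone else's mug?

44

Count assignments avoiding every fixed point. For any j of the 5 colleagues fixed to their own mug, the other 5−j can be arranged in (5−j)! ways.
By inclusion–exclusion this is Σ_{j=0}^{5} (−1)^j C(5,j)·(5−j)!.
Computing: 120 − 120 + 60 − 20 + 5 − 1 = 44.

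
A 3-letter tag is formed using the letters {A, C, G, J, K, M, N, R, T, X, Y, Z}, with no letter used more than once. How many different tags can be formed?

This is a permutation of 3 out of 12: P(12,3) = 12!/9!.
That product is 12 × 11 × 10 = 1320.

1320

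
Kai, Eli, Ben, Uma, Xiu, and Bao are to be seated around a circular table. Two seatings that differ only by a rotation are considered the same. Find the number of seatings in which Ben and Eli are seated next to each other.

48

Treat {Ben, Eli} as one unit (2 internal orders) and seat the resulting 5 units around the table: (4)! circular arrangements.
So 2 × (4)! = 2 × 24 = 48.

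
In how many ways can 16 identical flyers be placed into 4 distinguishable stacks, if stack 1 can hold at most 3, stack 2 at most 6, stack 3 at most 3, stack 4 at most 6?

Ignoring the caps, the number of non-negative solutions to x_1+…+x_4 = 16 is C(19,3) = 969.
Subtract solutions that violate a single cap (substitute x_i' = x_i − (cap_i+1)): x_1 ≥ 4 gives C(15,3) = 455; x_2 ≥ 7 gives C(12,3) = 220; x_3 ≥ 4 gives C(15,3) = 455; x_4 ≥ 7 gives C(12,3) = 220. Together 1350.
Add back pairs where two caps are both exceeded: 56 + 165 + 56 + 56 + 10 + 56 = 399.
Subtract triples: 4 + 0 + 4 + 0 = 8.
By inclusion–exclusion the count is 969 − 1350 + 399 − 8 = 10.

10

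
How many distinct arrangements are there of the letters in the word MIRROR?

120

MIRROR has 6 letters with R appearing 3 times.
So there are 6! / (3!) = 120 distinguishable arrangements.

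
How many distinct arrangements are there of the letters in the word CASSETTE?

5040

Letter multiplicities in CASSETTE: A×1, C×1, E×2, S×2, T×2.
The number of distinct arrangements is 8!/(2!·2!·2!) = 40320/8 = 5040.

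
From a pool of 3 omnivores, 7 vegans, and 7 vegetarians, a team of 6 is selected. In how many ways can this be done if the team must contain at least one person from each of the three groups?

8967

Unrestricted: C(17,6) = 12376 ways to pick any 6 of the 17.
Selections missing a whole group: no omnivores → C(14,6) = 3003; no vegans → C(10,6) = 210; no vegetarians → C(10,6) = 210.
Add back selections omitting two groups (i.e. drawn from a single group): C(3,6) + C(7,6) + C(7,6) = 14.
By inclusion–exclusion: 12376 − 3423 + 14 = 8967.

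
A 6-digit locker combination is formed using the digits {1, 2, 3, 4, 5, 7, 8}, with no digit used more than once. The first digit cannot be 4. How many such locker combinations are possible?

The first digit has 7−1 = 6 choices (anything except 4).
The remaining 5 digits are filled from the other 6 symbols without repetition: 6 × 5 × 4 × 3 × 2 = 720.
Total: 6 × 720 = 4320.

4320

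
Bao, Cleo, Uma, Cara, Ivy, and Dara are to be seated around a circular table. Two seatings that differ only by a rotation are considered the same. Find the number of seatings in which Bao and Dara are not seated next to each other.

72

Without the restriction there are (5)! = 120 seatings.
Those with Bao next to Dara: fuse the pair into one unit and seat 5 units around a circle — 2·(4)! = 48.
Subtracting, 120 − 48 = 72.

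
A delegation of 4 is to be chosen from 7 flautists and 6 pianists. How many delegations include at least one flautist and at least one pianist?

665

With no constraint there are C(13,4) = 715 possible selections.
Subtract selections that omit an entire group: no flautists → C(6,4) = 15; no pianists → C(7,4) = 35.
Both groups omitted at once is impossible, so 715 − 50 = 665.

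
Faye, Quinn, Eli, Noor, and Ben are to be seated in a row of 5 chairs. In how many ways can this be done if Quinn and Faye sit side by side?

Treat {Quinn, Faye} as a single unit. There are 4 units to order, and the pair itself can be ordered 2 ways.
So the count is 2·(4)! = 48.

48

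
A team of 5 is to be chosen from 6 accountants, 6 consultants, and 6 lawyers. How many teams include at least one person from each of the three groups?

6210

Unrestricted: C(18,5) = 8568 ways to pick any 5 of the 18.
Selections missing a whole group: no accountants → C(12,5) = 792; no consultants → C(12,5) = 792; no lawyers → C(12,5) = 792.
Add back selections omitting two groups (i.e. drawn from a single group): C(6,5) + C(6,5) + C(6,5) = 18.
By inclusion–exclusion: 8568 − 2376 + 18 = 6210.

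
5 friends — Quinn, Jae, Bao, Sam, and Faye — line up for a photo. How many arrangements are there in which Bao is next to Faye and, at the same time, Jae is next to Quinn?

Treat {Bao,Faye} as one block (2 orders) and {Jae,Quinn} as another (2 orders).
That leaves 3 units to arrange: 2 × 2 × 3! = 4 × 6 = 24.

24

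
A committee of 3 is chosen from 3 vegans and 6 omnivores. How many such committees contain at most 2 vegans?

83

Split by how many vegans are chosen (0 through 2).
Sum: C(3,0)·C(6,3) + C(3,1)·C(6,2) + C(3,2)·C(6,1) = 20 + 45 + 18 = 83.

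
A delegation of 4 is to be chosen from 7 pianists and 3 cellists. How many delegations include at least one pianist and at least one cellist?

175

Unrestricted: C(10,4) = 210 ways to pick any 4 of the 10.
Selections missing a whole group: no pianists → C(3,4) = 0; no cellists → C(7,4) = 35.
Both groups omitted at once is impossible, so 210 − 35 = 175.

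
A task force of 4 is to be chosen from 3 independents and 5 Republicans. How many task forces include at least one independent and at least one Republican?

65

With no constraint there are C(8,4) = 70 possible selections.
Selections missing a whole group: no independents → C(5,4) = 5; no Republicans → C(3,4) = 0.
Both groups omitted at once is impossible, so 70 − 5 = 65.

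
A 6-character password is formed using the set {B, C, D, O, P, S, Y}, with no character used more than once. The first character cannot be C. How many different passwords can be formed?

The first character has 7−1 = 6 choices (anything except C).
The remaining 5 characters are filled from the other 6 symbols without repetition: 6 × 5 × 4 × 3 × 2 = 720.
Total: 6 × 720 = 4320.

4320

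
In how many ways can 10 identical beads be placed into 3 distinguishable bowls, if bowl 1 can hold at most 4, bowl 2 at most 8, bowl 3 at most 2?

12

Ignoring the caps, the number of non-negative solutions to x_1+…+x_3 = 10 is C(12,2) = 66.
Subtract solutions that violate a single cap (substitute x_i' = x_i − (cap_i+1)): x_1 ≥ 5 gives C(7,2) = 21; x_2 ≥ 9 gives C(3,2) = 3; x_3 ≥ 3 gives C(9,2) = 36. Together 60.
Add back pairs where two caps are both exceeded: 0 + 6 + 0 = 6.
By inclusion–exclusion the count is 66 − 60 + 6 = 12.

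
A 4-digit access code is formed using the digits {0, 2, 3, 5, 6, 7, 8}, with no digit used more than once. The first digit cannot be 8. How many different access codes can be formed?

The first digit has 7−1 = 6 choices (anything except 8).
The remaining 3 digits are filled from the other 6 symbols without repetition: 6 × 5 × 4 = 120.
Total: 6 × 120 = 720.

720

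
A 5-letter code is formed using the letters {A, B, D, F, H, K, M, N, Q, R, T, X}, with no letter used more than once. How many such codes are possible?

95040

With no repetition, fill the 5 letters in order: 12 choices, then 11, down to 8.
That product is 12 × 11 × 10 × 9 × 8 = 95040.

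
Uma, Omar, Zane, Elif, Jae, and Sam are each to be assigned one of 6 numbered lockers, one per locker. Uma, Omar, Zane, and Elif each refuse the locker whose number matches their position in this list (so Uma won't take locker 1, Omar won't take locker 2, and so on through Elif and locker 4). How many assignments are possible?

Let Aᵢ (for 1 ≤ i ≤ 4) be the placements that put person i in their forbidden locker. Any j of these fix j positions, leaving (6−j)! ways to fill the rest, and there are C(4,j) ways to pick which j.
By inclusion–exclusion, the number of valid placements is Σ_{j=0}^{4} (−1)^j C(4,j)·(6−j)!.
Computing: 720 − 480 + 144 − 24 + 2 = 362.

362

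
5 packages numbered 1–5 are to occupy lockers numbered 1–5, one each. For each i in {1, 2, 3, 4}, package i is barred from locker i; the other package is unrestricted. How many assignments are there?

53

Let Aᵢ (for 1 ≤ i ≤ 4) be the placements that put package i in its forbidden locker. Any j of these fix j positions, leaving (5−j)! ways to fill the rest, and there are C(4,j) ways to pick which j.
By inclusion–exclusion, the number of valid placements is Σ_{j=0}^{4} (−1)^j C(4,j)·(5−j)!.
Computing: 120 − 96 + 36 − 8 + 1 = 53.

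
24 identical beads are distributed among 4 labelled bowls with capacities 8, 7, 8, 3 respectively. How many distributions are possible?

By stars and bars, unrestricted non-negative solutions to x_1+…+x_4 = 24 number C(24+3,3) = 2925.
Subtract solutions that violate a single cap (substitute x_i' = x_i − (cap_i+1)): x_1 ≥ 9 gives C(18,3) = 816; x_2 ≥ 8 gives C(19,3) = 969; x_3 ≥ 9 gives C(18,3) = 816; x_4 ≥ 4 gives C(23,3) = 1771. Together 4372.
Add back pairs where two caps are both exceeded: 120 + 84 + 364 + 120 + 455 + 364 = 1507.
Subtract triples: 0 + 20 + 10 + 20 = 50.
By inclusion–exclusion the count is 2925 − 4372 + 1507 − 50 = 10.

10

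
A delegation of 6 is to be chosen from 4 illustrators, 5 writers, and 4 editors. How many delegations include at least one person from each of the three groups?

Unrestricted: C(13,6) = 1716 ways to pick any 6 of the 13.
Selections missing a whole group: no illustrators → C(9,6) = 84; no writers → C(8,6) = 28; no editors → C(9,6) = 84.
Add back selections omitting two groups (i.e. drawn from a single group): C(4,6) + C(5,6) + C(4,6) = 0.
By inclusion–exclusion: 1716 − 196 + 0 = 1520.

1520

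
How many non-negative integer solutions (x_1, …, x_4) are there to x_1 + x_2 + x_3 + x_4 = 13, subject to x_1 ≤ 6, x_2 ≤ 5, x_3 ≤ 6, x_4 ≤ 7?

218

By stars and bars, unrestricted non-negative solutions to x_1+…+x_4 = 13 number C(13+3,3) = 560.
Subtract solutions that violate a single cap (substitute x_i' = x_i − (cap_i+1)): x_1 ≥ 7 gives C(9,3) = 84; x_2 ≥ 6 gives C(10,3) = 120; x_3 ≥ 7 gives C(9,3) = 84; x_4 ≥ 8 gives C(8,3) = 56. Together 344.
Add back pairs where two caps are both exceeded: 1 + 0 + 0 + 1 + 0 + 0 = 2.
By inclusion–exclusion the count is 560 − 344 + 2 = 218.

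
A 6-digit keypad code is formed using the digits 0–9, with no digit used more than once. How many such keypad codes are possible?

151200

Choose and order 6 of the 10 symbols: the first digit has 10 options, the next 9, and so on down to 5.
That product is 10 × 9 × 8 × 7 × 6 × 5 = 151200.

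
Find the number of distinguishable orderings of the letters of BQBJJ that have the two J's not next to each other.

Total arrangements of BQBJJ: 5!/(2!·2!) = 30.
Arrangements with the J's together: treat JJ as one letter, giving (4)!/(2!) = 12.
Subtracting, 30 − 12 = 18 arrangements keep the J's apart.

18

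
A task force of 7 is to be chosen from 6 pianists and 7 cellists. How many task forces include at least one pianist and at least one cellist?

With no constraint there are C(13,7) = 1716 possible selections.
Selections missing a whole group: no pianists → C(7,7) = 1; no cellists → C(6,7) = 0.
Both groups omitted at once is impossible, so 1716 − 1 = 1715.

1715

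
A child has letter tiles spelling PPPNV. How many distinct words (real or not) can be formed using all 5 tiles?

20

The 5 letters of PPPNV have repeats: P appearing 3 times.
Dividing 5! = 120 by 3! = 6 for the repeated letters gives 20.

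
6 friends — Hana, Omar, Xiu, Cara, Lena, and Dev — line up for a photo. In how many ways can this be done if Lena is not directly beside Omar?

480

There are 6! = 720 arrangements in all. If Lena and Omar are adjacent, merging them into one block gives 2·(5)! = 240 arrangements.
Complementary counting: 720 − 240 = 480.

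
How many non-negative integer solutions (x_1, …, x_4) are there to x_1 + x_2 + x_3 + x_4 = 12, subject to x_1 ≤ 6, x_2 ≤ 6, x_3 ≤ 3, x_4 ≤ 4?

Without the upper bounds there are C(15,3) = 455 ways to split 12 among 4 variables.
Subtract solutions that violate a single cap (substitute x_i' = x_i − (cap_i+1)): x_1 ≥ 7 gives C(8,3) = 56; x_2 ≥ 7 gives C(8,3) = 56; x_3 ≥ 4 gives C(11,3) = 165; x_4 ≥ 5 gives C(10,3) = 120. Together 397.
Add back pairs where two caps are both exceeded: 0 + 4 + 1 + 4 + 1 + 20 = 30.
By inclusion–exclusion the count is 455 − 397 + 30 = 88.

88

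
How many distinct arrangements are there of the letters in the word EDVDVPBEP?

The 9 letters of EDVDVPBEP have repeats: D appearing twice, E appearing twice, P appearing twice, and V appearing twice.
So there are 9! / (2!·2!·2!·2!) = 22680 distinguishable arrangements.

22680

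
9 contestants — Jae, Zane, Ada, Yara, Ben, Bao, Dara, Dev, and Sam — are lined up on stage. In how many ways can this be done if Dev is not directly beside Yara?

282240

There are 9! = 362880 arrangements in all. If Dev and Yara are adjacent, merging them into one block gives 2·(8)! = 80640 arrangements.
Complementary counting: 362880 − 80640 = 282240.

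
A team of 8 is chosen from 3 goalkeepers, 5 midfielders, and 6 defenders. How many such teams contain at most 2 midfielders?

Split by how many midfielders are chosen (0 through 2).
Sum: C(5,0)·C(9,8) + C(5,1)·C(9,7) + C(5,2)·C(9,6) = 9 + 180 + 840 = 1029.

1029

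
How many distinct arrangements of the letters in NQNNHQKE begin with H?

420

Fix H in the first position and arrange the remaining 7 letters.
Those 7 letters have N appearing 3 times and Q appearing twice, giving (7)!/(3!·2!) = 420.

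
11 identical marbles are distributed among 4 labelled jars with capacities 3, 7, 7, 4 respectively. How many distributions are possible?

130

Without the upper bounds there are C(14,3) = 364 ways to split 11 among 4 jars.
Subtract solutions that violate a single cap (substitute x_i' = x_i − (cap_i+1)): x_1 ≥ 4 gives C(10,3) = 120; x_2 ≥ 8 gives C(6,3) = 20; x_3 ≥ 8 gives C(6,3) = 20; x_4 ≥ 5 gives C(9,3) = 84. Together 244.
Add back pairs where two caps are both exceeded: 0 + 0 + 10 + 0 + 0 + 0 = 10.
By inclusion–exclusion the count is 364 − 244 + 10 = 130.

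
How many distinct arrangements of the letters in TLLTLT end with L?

10

With the last slot taken by L, it remains to arrange the other 5 letters (TLTLT).
Those 5 letters have L appearing twice and T appearing 3 times, giving (5)!/(3!·2!) = 10.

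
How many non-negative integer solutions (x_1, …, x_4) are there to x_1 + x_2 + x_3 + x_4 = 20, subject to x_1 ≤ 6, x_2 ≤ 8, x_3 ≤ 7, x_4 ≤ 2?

By stars and bars, unrestricted non-negative solutions to x_1+…+x_4 = 20 number C(20+3,3) = 1771.
Subtract solutions that violate a single cap (substitute x_i' = x_i − (cap_i+1)): x_1 ≥ 7 gives C(16,3) = 560; x_2 ≥ 9 gives C(14,3) = 364; x_3 ≥ 8 gives C(15,3) = 455; x_4 ≥ 3 gives C(20,3) = 1140. Together 2519.
Add back pairs where two caps are both exceeded: 35 + 56 + 286 + 20 + 165 + 220 = 782.
Subtract triples: 0 + 4 + 10 + 1 = 15.
By inclusion–exclusion the count is 1771 − 2519 + 782 − 15 = 19.

19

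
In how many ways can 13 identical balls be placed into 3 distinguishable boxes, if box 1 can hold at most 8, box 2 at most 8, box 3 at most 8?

60

Ignoring the caps, the number of non-negative solutions to x_1+…+x_3 = 13 is C(15,2) = 105.
Subtract solutions that violate a single cap (substitute x_i' = x_i − (cap_i+1)): x_1 ≥ 9 gives C(6,2) = 15; x_2 ≥ 9 gives C(6,2) = 15; x_3 ≥ 9 gives C(6,2) = 15. Together 45.
No two caps can be exceeded simultaneously, so the pair terms are all 0.
By inclusion–exclusion the count is 105 − 45 + 0 = 60.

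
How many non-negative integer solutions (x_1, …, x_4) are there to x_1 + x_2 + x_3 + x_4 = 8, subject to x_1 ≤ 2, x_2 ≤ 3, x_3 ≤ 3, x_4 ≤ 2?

10

By stars and bars, unrestricted non-negative solutions to x_1+…+x_4 = 8 number C(8+3,3) = 165.
Subtract solutions that violate a single cap (substitute x_i' = x_i − (cap_i+1)): x_1 ≥ 3 gives C(8,3) = 56; x_2 ≥ 4 gives C(7,3) = 35; x_3 ≥ 4 gives C(7,3) = 35; x_4 ≥ 3 gives C(8,3) = 56. Together 182.
Add back pairs where two caps are both exceeded: 4 + 4 + 10 + 1 + 4 + 4 = 27.
By inclusion–exclusion the count is 165 − 182 + 27 = 10.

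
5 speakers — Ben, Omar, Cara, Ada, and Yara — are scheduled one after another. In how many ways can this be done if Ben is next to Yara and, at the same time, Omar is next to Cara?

24

Treat {Ben,Yara} as one block (2 orders) and {Omar,Cara} as another (2 orders).
That leaves 3 units to arrange: 2 × 2 × 3! = 4 × 6 = 24.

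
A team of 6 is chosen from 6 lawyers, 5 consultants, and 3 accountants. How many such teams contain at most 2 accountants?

2838

Split by how many accountants are chosen (0 through 2).
Sum: C(3,0)·C(11,6) + C(3,1)·C(11,5) + C(3,2)·C(11,4) = 462 + 1386 + 990 = 2838.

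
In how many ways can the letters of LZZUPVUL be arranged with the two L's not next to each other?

3780

There are 8!/(2!·2!·2!) = 5040 arrangements of LZZUPVUL in total.
Arrangements with the L's together: treat LL as one letter, giving (7)!/(2!·2!) = 1260.
Hence 5040 − 1260 = 3780.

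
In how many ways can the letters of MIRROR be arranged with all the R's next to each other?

Treat the 3 copies of R as a single block. The multiset to arrange is then {RRR, I, M, O}, 4 items in all.
All 4 items are distinct, so there are (4)! = 24 arrangements.

24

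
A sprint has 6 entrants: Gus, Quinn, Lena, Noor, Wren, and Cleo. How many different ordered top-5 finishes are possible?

This is an ordered selection of 5 from 6: P(6,5).
That gives 6 × 5 × 4 × 3 × 2 = 720.

720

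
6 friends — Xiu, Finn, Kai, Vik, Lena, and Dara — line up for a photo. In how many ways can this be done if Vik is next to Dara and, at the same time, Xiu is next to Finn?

Treat {Vik,Dara} as one block (2 orders) and {Xiu,Finn} as another (2 orders).
That leaves 4 units to arrange: 2 × 2 × 4! = 4 × 24 = 96.

96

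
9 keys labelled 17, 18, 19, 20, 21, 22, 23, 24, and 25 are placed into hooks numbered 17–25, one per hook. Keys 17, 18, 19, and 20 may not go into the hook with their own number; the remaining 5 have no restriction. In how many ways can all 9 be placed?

229080

Let Aᵢ (for 17 ≤ i ≤ 20) be the placements that put key i in its forbidden hook. Any j of these fix j positions, leaving (9−j)! ways to fill the rest, and there are C(4,j) ways to pick which j.
By inclusion–exclusion, the number of valid placements is Σ_{j=0}^{4} (−1)^j C(4,j)·(9−j)!.
Computing: 362880 − 161280 + 30240 − 2880 + 120 = 229080.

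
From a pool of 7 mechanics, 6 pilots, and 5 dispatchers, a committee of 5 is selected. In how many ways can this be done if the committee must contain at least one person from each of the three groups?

6055

Unrestricted: C(18,5) = 8568 ways to pick any 5 of the 18.
Subtract selections that omit an entire group: no mechanics → C(11,5) = 462; no pilots → C(12,5) = 792; no dispatchers → C(13,5) = 1287.
Add back selections omitting two groups (i.e. drawn from a single group): C(7,5) + C(6,5) + C(5,5) = 28.
By inclusion–exclusion: 8568 − 2541 + 28 = 6055.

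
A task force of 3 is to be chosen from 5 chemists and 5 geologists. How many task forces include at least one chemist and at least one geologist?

Unrestricted: C(10,3) = 120 ways to pick any 3 of the 10.
Selections missing a whole group: no chemists → C(5,3) = 10; no geologists → C(5,3) = 10.
Both groups omitted at once is impossible, so 120 − 20 = 100.

100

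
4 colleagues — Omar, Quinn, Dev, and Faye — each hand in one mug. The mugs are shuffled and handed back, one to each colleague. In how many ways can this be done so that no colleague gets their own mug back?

This is the derangement count D_4: permutations of 4 items with no fixed point.
By inclusion–exclusion this is Σ_{j=0}^{4} (−1)^j C(4,j)·(4−j)!.
Computing: 24 − 24 + 12 − 4 + 1 = 9.

9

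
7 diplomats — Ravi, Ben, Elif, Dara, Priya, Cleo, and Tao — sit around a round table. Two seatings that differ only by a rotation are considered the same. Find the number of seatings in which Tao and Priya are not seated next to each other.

480

All circular seatings of 7 people number (6)! = 720.
Seatings with Tao beside Priya: treat them as a block with 2 internal orders, giving 2 × (5)! = 240.
Subtracting, 720 − 240 = 480.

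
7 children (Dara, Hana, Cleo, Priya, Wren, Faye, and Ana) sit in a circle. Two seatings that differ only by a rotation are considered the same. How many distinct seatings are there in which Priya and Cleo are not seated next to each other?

Without the restriction there are (6)! = 720 seatings.
Seatings with Priya beside Cleo: treat them as a block with 2 internal orders, giving 2 × (5)! = 240.
Subtracting, 720 − 240 = 480.

480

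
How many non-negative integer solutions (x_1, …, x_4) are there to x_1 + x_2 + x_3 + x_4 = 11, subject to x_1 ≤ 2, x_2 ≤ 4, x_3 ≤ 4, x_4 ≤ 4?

19

Without the upper bounds there are C(14,3) = 364 ways to split 11 among 4 variables.
Subtract solutions that violate a single cap (substitute x_i' = x_i − (cap_i+1)): x_1 ≥ 3 gives C(11,3) = 165; x_2 ≥ 5 gives C(9,3) = 84; x_3 ≥ 5 gives C(9,3) = 84; x_4 ≥ 5 gives C(9,3) = 84. Together 417.
Add back pairs where two caps are both exceeded: 20 + 20 + 20 + 4 + 4 + 4 = 72.
By inclusion–exclusion the count is 364 − 417 + 72 = 19.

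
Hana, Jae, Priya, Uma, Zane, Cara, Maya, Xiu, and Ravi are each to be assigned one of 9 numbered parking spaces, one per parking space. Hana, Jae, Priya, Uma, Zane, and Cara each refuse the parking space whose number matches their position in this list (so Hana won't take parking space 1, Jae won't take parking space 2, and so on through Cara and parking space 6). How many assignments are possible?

Let Aᵢ (for 1 ≤ i ≤ 6) be the placements that put person i in their forbidden parking space. Any j of these fix j positions, leaving (9−j)! ways to fill the rest, and there are C(6,j) ways to pick which j.
By inclusion–exclusion, the number of valid placements is Σ_{j=0}^{6} (−1)^j C(6,j)·(9−j)!.
Computing: 362880 − 241920 + 75600 − 14400 + 1800 − 144 + 6 = 183822.

183822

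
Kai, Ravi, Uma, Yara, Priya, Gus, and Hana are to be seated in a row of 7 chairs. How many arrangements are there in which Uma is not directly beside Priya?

3600

There are 7! = 5040 arrangements in all. If Uma and Priya are adjacent, merging them into one block gives 2·(6)! = 1440 arrangements.
Complementary counting: 5040 − 1440 = 3600.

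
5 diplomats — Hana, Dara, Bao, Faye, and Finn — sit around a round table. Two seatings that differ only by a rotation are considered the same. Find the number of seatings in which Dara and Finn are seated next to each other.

12

Glue Dara and Finn into a block (2 internal orders). Seating 4 units around a circle gives (3)! arrangements.
So 2 × (3)! = 2 × 6 = 12.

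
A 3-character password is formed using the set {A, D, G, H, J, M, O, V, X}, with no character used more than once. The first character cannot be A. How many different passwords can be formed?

448

The first character has 9−1 = 8 choices (anything except A).
The remaining 2 characters are filled from the other 8 symbols without repetition: 8 × 7 = 56.
Total: 8 × 56 = 448.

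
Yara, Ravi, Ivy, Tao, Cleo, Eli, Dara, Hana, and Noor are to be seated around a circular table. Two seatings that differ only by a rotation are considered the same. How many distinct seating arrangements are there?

40320

Seat Yara anywhere (absorbing the rotational symmetry), then permute the other 8: (8)! = 40320.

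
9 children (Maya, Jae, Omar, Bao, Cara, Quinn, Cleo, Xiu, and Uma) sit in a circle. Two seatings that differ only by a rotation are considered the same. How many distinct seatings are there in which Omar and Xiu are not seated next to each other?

Without the restriction there are (8)! = 40320 seatings.
Those with Omar next to Xiu: fuse the pair into one unit and seat 8 units around a circle — 2·(7)! = 10080.
Subtracting, 40320 − 10080 = 30240.

30240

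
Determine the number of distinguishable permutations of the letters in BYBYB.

The 5 letters of BYBYB have repeats: B appearing 3 times and Y appearing twice.
The number of distinct arrangements is 5!/(3!·2!) = 120/12 = 10.

10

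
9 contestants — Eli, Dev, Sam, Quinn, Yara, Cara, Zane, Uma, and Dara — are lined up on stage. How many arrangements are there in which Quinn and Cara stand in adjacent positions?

Treat {Quinn, Cara} as a single unit. There are 8 units to order, and the pair itself can be ordered 2 ways.
That gives 2 × 8! = 2 × 40320 = 80640.

80640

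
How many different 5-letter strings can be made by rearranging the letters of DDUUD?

DDUUD has 5 letters with D appearing 3 times and U appearing twice.
So there are 5! / (3!·2!) = 10 distinguishable arrangements.

10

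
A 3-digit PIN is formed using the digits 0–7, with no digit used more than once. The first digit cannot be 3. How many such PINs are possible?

The first digit has 8−1 = 7 choices (anything except 3).
The remaining 2 digits are filled from the other 7 symbols without repetition: 7 × 6 = 42.
Total: 7 × 42 = 294.

294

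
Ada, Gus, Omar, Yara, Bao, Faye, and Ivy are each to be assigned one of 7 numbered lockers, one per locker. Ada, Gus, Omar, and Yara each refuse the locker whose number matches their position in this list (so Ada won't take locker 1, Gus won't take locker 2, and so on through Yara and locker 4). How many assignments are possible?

Let Aᵢ (for 1 ≤ i ≤ 4) be the placements that put person i in their forbidden locker. Any j of these fix j positions, leaving (7−j)! ways to fill the rest, and there are C(4,j) ways to pick which j.
By inclusion–exclusion, the number of valid placements is Σ_{j=0}^{4} (−1)^j C(4,j)·(7−j)!.
Computing: 5040 − 2880 + 720 − 96 + 6 = 2790.

2790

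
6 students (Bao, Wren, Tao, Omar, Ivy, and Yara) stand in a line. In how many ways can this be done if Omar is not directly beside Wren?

480

Of the 6! = 720 arrangements, those with Omar and Wren adjacent number 2 × 5! = 240 (treat the pair as a block with 2 internal orders).
So 720 − 240 = 480 arrangements keep them apart.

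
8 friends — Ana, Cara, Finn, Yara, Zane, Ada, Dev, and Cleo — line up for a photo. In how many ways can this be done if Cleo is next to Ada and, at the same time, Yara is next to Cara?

Treat {Cleo,Ada} as one block (2 orders) and {Yara,Cara} as another (2 orders).
That leaves 6 units to arrange: 2 × 2 × 6! = 4 × 720 = 2880.

2880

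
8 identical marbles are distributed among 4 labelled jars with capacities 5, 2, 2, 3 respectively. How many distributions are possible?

Without the upper bounds there are C(11,3) = 165 ways to split 8 among 4 jars.
Subtract solutions that violate a single cap (substitute x_i' = x_i − (cap_i+1)): x_1 ≥ 6 gives C(5,3) = 10; x_2 ≥ 3 gives C(8,3) = 56; x_3 ≥ 3 gives C(8,3) = 56; x_4 ≥ 4 gives C(7,3) = 35. Together 157.
Add back pairs where two caps are both exceeded: 0 + 0 + 0 + 10 + 4 + 4 = 18.
By inclusion–exclusion the count is 165 − 157 + 18 = 26.

26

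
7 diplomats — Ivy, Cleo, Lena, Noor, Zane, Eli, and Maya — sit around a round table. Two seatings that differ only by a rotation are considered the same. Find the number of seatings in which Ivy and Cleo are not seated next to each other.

480

Without the restriction there are (6)! = 720 seatings.
Seatings with Ivy beside Cleo: treat them as a block with 2 internal orders, giving 2 × (5)! = 240.
Subtracting, 720 − 240 = 480.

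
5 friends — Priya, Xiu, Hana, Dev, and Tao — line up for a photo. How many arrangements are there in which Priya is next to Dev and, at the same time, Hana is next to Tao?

Treat {Priya,Dev} as one block (2 orders) and {Hana,Tao} as another (2 orders).
That leaves 3 units to arrange: 2 × 2 × 3! = 4 × 6 = 24.

24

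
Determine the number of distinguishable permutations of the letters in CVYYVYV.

The 7 letters of CVYYVYV have repeats: V appearing 3 times and Y appearing 3 times.
So there are 7! / (3!·3!) = 140 distinguishable arrangements.

140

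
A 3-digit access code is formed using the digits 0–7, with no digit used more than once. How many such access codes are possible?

With no repetition, fill the 3 digits in order: 8 choices, then 7, down to 6.
8 × 7 × 6 = 336.

336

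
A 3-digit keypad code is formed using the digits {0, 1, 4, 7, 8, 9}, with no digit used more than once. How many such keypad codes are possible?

120

This is a permutation of 3 out of 6: P(6,3) = 6!/3!.
6 × 5 × 4 = 120.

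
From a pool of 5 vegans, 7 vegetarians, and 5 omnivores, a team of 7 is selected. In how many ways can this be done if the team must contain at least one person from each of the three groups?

17745

Unrestricted: C(17,7) = 19448 ways to pick any 7 of the 17.
Selections missing a whole group: no vegans → C(12,7) = 792; no vegetarians → C(10,7) = 120; no omnivores → C(12,7) = 792.
Add back selections omitting two groups (i.e. drawn from a single group): C(5,7) + C(7,7) + C(5,7) = 1.
By inclusion–exclusion: 19448 − 1704 + 1 = 17745.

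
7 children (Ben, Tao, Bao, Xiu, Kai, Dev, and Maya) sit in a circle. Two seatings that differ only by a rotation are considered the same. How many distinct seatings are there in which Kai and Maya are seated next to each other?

240

Treat {Kai, Maya} as one unit (2 internal orders) and seat the resulting 6 units around the table: (5)! circular arrangements.
So 2 × (5)! = 2 × 120 = 240.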